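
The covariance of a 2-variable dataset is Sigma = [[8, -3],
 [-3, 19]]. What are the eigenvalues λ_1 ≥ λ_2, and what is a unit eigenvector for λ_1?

Step 1 — characteristic polynomial of 2×2 Sigma:
  det(Sigma - λI) = λ² - trace · λ + det = 0.
  trace = 8 + 19 = 27, det = 8·19 - (-3)² = 143.
Step 2 — discriminant:
  Δ = trace² - 4·det = 729 - 572 = 157.
Step 3 — eigenvalues:
  λ = (trace ± √Δ)/2 = (27 ± 12.53)/2,
  λ_1 = 19.765,  λ_2 = 7.235.

Step 4 — unit eigenvector for λ_1: solve (Sigma - λ_1 I)v = 0. First row:
  (8 - 19.765)·v_x + (-3)·v_y = 0, i.e. (-11.765)·v_x + (-3)·v_y = 0,
  so v ∝ (b, λ_1 - a) = (-3, 11.765); multiply by -1 so the first entry is positive: u = (3, -11.765).
  ||u|| = √((3)² + (-11.765)²) = √(147.4148) ≈ 12.1414,
  v_1 = u/||u|| ≈ (0.2471, -0.969) (||v_1|| = 1).

λ_1 = 19.765,  λ_2 = 7.235;  v_1 ≈ (0.2471, -0.969)


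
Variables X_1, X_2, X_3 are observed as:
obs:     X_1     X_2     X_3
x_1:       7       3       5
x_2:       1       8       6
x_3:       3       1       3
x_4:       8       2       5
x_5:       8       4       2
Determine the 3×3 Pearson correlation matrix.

Step 1 — column means:
  mean(X_1) = (7 + 1 + 3 + 8 + 8) / 5 = 27/5 = 5.4
  mean(X_2) = (3 + 8 + 1 + 2 + 4) / 5 = 18/5 = 3.6
  mean(X_3) = (5 + 6 + 3 + 5 + 2) / 5 = 21/5 = 4.2

Step 2 — sample variances and covariances s[i,j] = (1/(n-1)) · Σ_k (x_{k,i} - mean_i) · (x_{k,j} - mean_j), with n-1 = 4:
  s[X_1,X_1] = ((1.6)·(1.6) + (-4.4)·(-4.4) + (-2.4)·(-2.4) + (2.6)·(2.6) + (2.6)·(2.6)) / 4 = 41.2/4 = 10.3
  s[X_1,X_2] = ((1.6)·(-0.6) + (-4.4)·(4.4) + (-2.4)·(-2.6) + (2.6)·(-1.6) + (2.6)·(0.4)) / 4 = -17.2/4 = -4.3
  s[X_1,X_3] = ((1.6)·(0.8) + (-4.4)·(1.8) + (-2.4)·(-1.2) + (2.6)·(0.8) + (2.6)·(-2.2)) / 4 = -7.4/4 = -1.85
  s[X_2,X_2] = ((-0.6)·(-0.6) + (4.4)·(4.4) + (-2.6)·(-2.6) + (-1.6)·(-1.6) + (0.4)·(0.4)) / 4 = 29.2/4 = 7.3
  s[X_2,X_3] = ((-0.6)·(0.8) + (4.4)·(1.8) + (-2.6)·(-1.2) + (-1.6)·(0.8) + (0.4)·(-2.2)) / 4 = 8.4/4 = 2.1
  s[X_3,X_3] = ((0.8)·(0.8) + (1.8)·(1.8) + (-1.2)·(-1.2) + (0.8)·(0.8) + (-2.2)·(-2.2)) / 4 = 10.8/4 = 2.7
  Sample standard deviations s_i = √(s[i,i]):
  s(X_1) = √(10.3) = 3.2094
  s(X_2) = √(7.3) = 2.7019
  s(X_3) = √(2.7) = 1.6432

Step 3 — r_{ij} = s_{ij} / (s_i · s_j):
  r[X_1,X_1] = 1 (diagonal).
  r[X_1,X_2] = -4.3 / (3.2094 · 2.7019) = -4.3 / 8.6712 = -0.4959
  r[X_1,X_3] = -1.85 / (3.2094 · 1.6432) = -1.85 / 5.2735 = -0.3508
  r[X_2,X_2] = 1 (diagonal).
  r[X_2,X_3] = 2.1 / (2.7019 · 1.6432) = 2.1 / 4.4396 = 0.473
  r[X_3,X_3] = 1 (diagonal).

R is symmetric with unit diagonal. Assembling:

R = [[1, -0.4959, -0.3508],
 [-0.4959, 1, 0.473],
 [-0.3508, 0.473, 1]]


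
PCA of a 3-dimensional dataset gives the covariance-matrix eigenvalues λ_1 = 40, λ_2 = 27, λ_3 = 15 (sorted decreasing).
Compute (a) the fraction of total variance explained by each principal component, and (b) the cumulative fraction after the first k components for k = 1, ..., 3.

Step 1 — total variance = trace(Sigma) = Σ λ_i = 40 + 27 + 15 = 82.

Step 2 — fraction explained by component i = λ_i / Σ λ:
  PC1: 40/82 = 0.4878
  PC2: 27/82 = 0.3293
  PC3: 15/82 = 0.1829

Step 3 — cumulative fraction after k components = (λ_1 + ... + λ_k) / Σ λ:
  k = 1: 40/82 = 0.4878
  k = 2: (40 + 27)/82 = 67/82 = 0.8171
  k = 3: (40 + 27 + 15)/82 = 82/82 = 1

Summary (fraction, with percent):

explained: PC1 0.4878 (48.78%), PC2 0.3293 (32.93%), PC3 0.1829 (18.29%);  cumulative: 0.4878, 0.8171, 1


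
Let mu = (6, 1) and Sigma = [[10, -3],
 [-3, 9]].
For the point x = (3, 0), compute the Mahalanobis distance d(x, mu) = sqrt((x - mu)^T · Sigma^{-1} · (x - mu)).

Step 1 — centre the observation: (x - mu) = (-3, -1).

Step 2 — invert Sigma. det(Sigma) = 10·9 - (-3)² = 81.
  Sigma^{-1} = (1/det) · [[d, -b], [-b, a]] = [[0.1111, 0.037],
 [0.037, 0.1235]].

Step 3 — form the quadratic (x - mu)^T · Sigma^{-1} · (x - mu):
  Sigma^{-1} · (x - mu) = (-0.3704, -0.2346).
  (x - mu)^T · [Sigma^{-1} · (x - mu)] = (-3)·(-0.3704) + (-1)·(-0.2346) = 1.3457.

Step 4 — take square root: d = √(1.3457) ≈ 1.16.

d(x, mu) = √(1.3457) ≈ 1.16


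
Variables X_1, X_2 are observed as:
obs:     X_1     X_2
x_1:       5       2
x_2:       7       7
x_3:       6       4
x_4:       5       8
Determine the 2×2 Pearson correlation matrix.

Step 1 — column means:
  mean(X_1) = (5 + 7 + 6 + 5) / 4 = 23/4 = 5.75
  mean(X_2) = (2 + 7 + 4 + 8) / 4 = 21/4 = 5.25

Step 2 — sample variances and covariances s[i,j] = (1/(n-1)) · Σ_k (x_{k,i} - mean_i) · (x_{k,j} - mean_j), with n-1 = 3:
  s[X_1,X_1] = ((-0.75)·(-0.75) + (1.25)·(1.25) + (0.25)·(0.25) + (-0.75)·(-0.75)) / 3 = 2.75/3 = 0.9167
  s[X_1,X_2] = ((-0.75)·(-3.25) + (1.25)·(1.75) + (0.25)·(-1.25) + (-0.75)·(2.75)) / 3 = 2.25/3 = 0.75
  s[X_2,X_2] = ((-3.25)·(-3.25) + (1.75)·(1.75) + (-1.25)·(-1.25) + (2.75)·(2.75)) / 3 = 22.75/3 = 7.5833
  Sample standard deviations s_i = √(s[i,i]):
  s(X_1) = √(0.9167) = 0.9574
  s(X_2) = √(7.5833) = 2.7538

Step 3 — r_{ij} = s_{ij} / (s_i · s_j):
  r[X_1,X_1] = 1 (diagonal).
  r[X_1,X_2] = 0.75 / (0.9574 · 2.7538) = 0.75 / 2.6365 = 0.2845
  r[X_2,X_2] = 1 (diagonal).

R is symmetric with unit diagonal. Assembling:

R = [[1, 0.2845],
 [0.2845, 1]]


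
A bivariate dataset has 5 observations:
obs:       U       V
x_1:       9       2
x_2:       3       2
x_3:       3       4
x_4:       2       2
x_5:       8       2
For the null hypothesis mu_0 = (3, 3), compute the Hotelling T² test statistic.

Step 1 — sample mean vector:
  mean(U) = (9 + 3 + 3 + 2 + 8) / 5 = 25/5 = 5
  mean(V) = (2 + 2 + 4 + 2 + 2) / 5 = 12/5 = 2.4
  x̄ = (5, 2.4),  deviation x̄ - mu_0 = (5, 2.4) - (3, 3) = (2, -0.6).

Step 2 — sample covariance matrix, S[i,j] = (1/(n-1)) · Σ_k (x_{k,i} - mean_i) · (x_{k,j} - mean_j), divisor n-1 = 4:
  S[U,U] = ((4)·(4) + (-2)·(-2) + (-2)·(-2) + (-3)·(-3) + (3)·(3)) / 4 = 42/4 = 10.5
  S[U,V] = ((4)·(-0.4) + (-2)·(-0.4) + (-2)·(1.6) + (-3)·(-0.4) + (3)·(-0.4)) / 4 = -4/4 = -1
  S[V,V] = ((-0.4)·(-0.4) + (-0.4)·(-0.4) + (1.6)·(1.6) + (-0.4)·(-0.4) + (-0.4)·(-0.4)) / 4 = 3.2/4 = 0.8
  S = [[10.5, -1],
 [-1, 0.8]].

Step 3 — invert S. det(S) = 10.5·0.8 - (-1)² = 7.4.
  S^{-1} = (1/det) · [[d, -b], [-b, a]] = [[0.1081, 0.1351],
 [0.1351, 1.4189]].

Step 4 — quadratic form (x̄ - mu_0)^T · S^{-1} · (x̄ - mu_0):
  S^{-1} · (x̄ - mu_0) = (0.1351, -0.5811),
  (x̄ - mu_0)^T · [...] = (2)·(0.1351) + (-0.6)·(-0.5811) = 0.6189.

Step 5 — scale by n: T² = 5 · 0.6189 = 3.0946.

T² ≈ 3.0946


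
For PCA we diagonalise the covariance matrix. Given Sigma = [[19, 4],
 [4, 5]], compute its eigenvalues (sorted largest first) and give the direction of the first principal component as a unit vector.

Step 1 — characteristic polynomial of 2×2 Sigma:
  det(Sigma - λI) = λ² - trace · λ + det = 0.
  trace = 19 + 5 = 24, det = 19·5 - (4)² = 79.
Step 2 — discriminant:
  Δ = trace² - 4·det = 576 - 316 = 260.
Step 3 — eigenvalues:
  λ = (trace ± √Δ)/2 = (24 ± 16.1245)/2,
  λ_1 = 20.0623,  λ_2 = 3.9377.

Step 4 — unit eigenvector for λ_1: solve (Sigma - λ_1 I)v = 0. First row:
  (19 - 20.0623)·v_x + (4)·v_y = 0, i.e. (-1.0623)·v_x + (4)·v_y = 0,
  so v ∝ (b, λ_1 - a) = (4, 1.0623) = u.
  ||u|| = √((4)² + (1.0623)²) = √(17.1284) ≈ 4.1386,
  v_1 = u/||u|| ≈ (0.9665, 0.2567) (||v_1|| = 1).

λ_1 = 20.0623,  λ_2 = 3.9377;  v_1 ≈ (0.9665, 0.2567)


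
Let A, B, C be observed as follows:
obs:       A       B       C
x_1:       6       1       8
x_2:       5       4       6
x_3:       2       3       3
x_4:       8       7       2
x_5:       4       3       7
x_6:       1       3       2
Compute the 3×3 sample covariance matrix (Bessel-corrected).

Step 1 — column means:
  mean(A) = (6 + 5 + 2 + 8 + 4 + 1) / 6 = 26/6 = 4.3333
  mean(B) = (1 + 4 + 3 + 7 + 3 + 3) / 6 = 21/6 = 3.5
  mean(C) = (8 + 6 + 3 + 2 + 7 + 2) / 6 = 28/6 = 4.6667

Step 2 — sample covariance S[i,j] = (1/(n-1)) · Σ_k (x_{k,i} - mean_i) · (x_{k,j} - mean_j), with n-1 = 5.
  S[A,A] = ((1.6667)·(1.6667) + (0.6667)·(0.6667) + (-2.3333)·(-2.3333) + (3.6667)·(3.6667) + (-0.3333)·(-0.3333) + (-3.3333)·(-3.3333)) / 5 = 33.3333/5 = 6.6667
  S[A,B] = ((1.6667)·(-2.5) + (0.6667)·(0.5) + (-2.3333)·(-0.5) + (3.6667)·(3.5) + (-0.3333)·(-0.5) + (-3.3333)·(-0.5)) / 5 = 12/5 = 2.4
  S[A,C] = ((1.6667)·(3.3333) + (0.6667)·(1.3333) + (-2.3333)·(-1.6667) + (3.6667)·(-2.6667) + (-0.3333)·(2.3333) + (-3.3333)·(-2.6667)) / 5 = 8.6667/5 = 1.7333
  S[B,B] = ((-2.5)·(-2.5) + (0.5)·(0.5) + (-0.5)·(-0.5) + (3.5)·(3.5) + (-0.5)·(-0.5) + (-0.5)·(-0.5)) / 5 = 19.5/5 = 3.9
  S[B,C] = ((-2.5)·(3.3333) + (0.5)·(1.3333) + (-0.5)·(-1.6667) + (3.5)·(-2.6667) + (-0.5)·(2.3333) + (-0.5)·(-2.6667)) / 5 = -16/5 = -3.2
  S[C,C] = ((3.3333)·(3.3333) + (1.3333)·(1.3333) + (-1.6667)·(-1.6667) + (-2.6667)·(-2.6667) + (2.3333)·(2.3333) + (-2.6667)·(-2.6667)) / 5 = 35.3333/5 = 7.0667

S is symmetric (S[j,i] = S[i,j]). Assembling:

S = [[6.6667, 2.4, 1.7333],
 [2.4, 3.9, -3.2],
 [1.7333, -3.2, 7.0667]]


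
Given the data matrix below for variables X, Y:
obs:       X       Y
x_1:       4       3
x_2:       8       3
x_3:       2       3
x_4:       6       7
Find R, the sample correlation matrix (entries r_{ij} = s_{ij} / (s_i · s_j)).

Step 1 — column means:
  mean(X) = (4 + 8 + 2 + 6) / 4 = 20/4 = 5
  mean(Y) = (3 + 3 + 3 + 7) / 4 = 16/4 = 4

Step 2 — sample variances and covariances s[i,j] = (1/(n-1)) · Σ_k (x_{k,i} - mean_i) · (x_{k,j} - mean_j), with n-1 = 3:
  s[X,X] = ((-1)·(-1) + (3)·(3) + (-3)·(-3) + (1)·(1)) / 3 = 20/3 = 6.6667
  s[X,Y] = ((-1)·(-1) + (3)·(-1) + (-3)·(-1) + (1)·(3)) / 3 = 4/3 = 1.3333
  s[Y,Y] = ((-1)·(-1) + (-1)·(-1) + (-1)·(-1) + (3)·(3)) / 3 = 12/3 = 4
  Sample standard deviations s_i = √(s[i,i]):
  s(X) = √(6.6667) = 2.582
  s(Y) = √(4) = 2

Step 3 — r_{ij} = s_{ij} / (s_i · s_j):
  r[X,X] = 1 (diagonal).
  r[X,Y] = 1.3333 / (2.582 · 2) = 1.3333 / 5.164 = 0.2582
  r[Y,Y] = 1 (diagonal).

R is symmetric with unit diagonal. Assembling:

R = [[1, 0.2582],
 [0.2582, 1]]


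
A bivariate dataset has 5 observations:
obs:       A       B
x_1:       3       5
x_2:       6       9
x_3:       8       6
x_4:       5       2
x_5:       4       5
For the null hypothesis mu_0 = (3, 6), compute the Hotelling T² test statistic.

Step 1 — sample mean vector:
  mean(A) = (3 + 6 + 8 + 5 + 4) / 5 = 26/5 = 5.2
  mean(B) = (5 + 9 + 6 + 2 + 5) / 5 = 27/5 = 5.4
  x̄ = (5.2, 5.4),  deviation x̄ - mu_0 = (5.2, 5.4) - (3, 6) = (2.2, -0.6).

Step 2 — sample covariance matrix, S[i,j] = (1/(n-1)) · Σ_k (x_{k,i} - mean_i) · (x_{k,j} - mean_j), divisor n-1 = 4:
  S[A,A] = ((-2.2)·(-2.2) + (0.8)·(0.8) + (2.8)·(2.8) + (-0.2)·(-0.2) + (-1.2)·(-1.2)) / 4 = 14.8/4 = 3.7
  S[A,B] = ((-2.2)·(-0.4) + (0.8)·(3.6) + (2.8)·(0.6) + (-0.2)·(-3.4) + (-1.2)·(-0.4)) / 4 = 6.6/4 = 1.65
  S[B,B] = ((-0.4)·(-0.4) + (3.6)·(3.6) + (0.6)·(0.6) + (-3.4)·(-3.4) + (-0.4)·(-0.4)) / 4 = 25.2/4 = 6.3
  S = [[3.7, 1.65],
 [1.65, 6.3]].

Step 3 — invert S. det(S) = 3.7·6.3 - (1.65)² = 20.5875.
  S^{-1} = (1/det) · [[d, -b], [-b, a]] = [[0.306, -0.0801],
 [-0.0801, 0.1797]].

Step 4 — quadratic form (x̄ - mu_0)^T · S^{-1} · (x̄ - mu_0):
  S^{-1} · (x̄ - mu_0) = (0.7213, -0.2842),
  (x̄ - mu_0)^T · [...] = (2.2)·(0.7213) + (-0.6)·(-0.2842) = 1.7574.

Step 5 — scale by n: T² = 5 · 1.7574 = 8.7869.

T² ≈ 8.7869


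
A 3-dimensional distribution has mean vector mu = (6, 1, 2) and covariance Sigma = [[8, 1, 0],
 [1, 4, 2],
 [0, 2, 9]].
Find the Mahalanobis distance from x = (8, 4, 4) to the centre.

Step 1 — centre the observation: (x - mu) = (2, 3, 2).

Step 2 — invert Sigma (cofactor / det for 3×3, or solve directly):
  Sigma^{-1} = [[0.1296, -0.0364, 0.0081],
 [-0.0364, 0.2915, -0.0648],
 [0.0081, -0.0648, 0.1255]].

Step 3 — form the quadratic (x - mu)^T · Sigma^{-1} · (x - mu):
  Sigma^{-1} · (x - mu) = (0.166, 0.6721, 0.0729).
  (x - mu)^T · [Sigma^{-1} · (x - mu)] = (2)·(0.166) + (3)·(0.6721) + (2)·(0.0729) = 2.4939.

Step 4 — take square root: d = √(2.4939) ≈ 1.5792.

d(x, mu) = √(2.4939) ≈ 1.5792


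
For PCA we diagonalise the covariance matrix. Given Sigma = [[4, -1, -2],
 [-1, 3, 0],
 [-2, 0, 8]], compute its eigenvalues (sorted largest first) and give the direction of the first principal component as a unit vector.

Step 1 — characteristic polynomial p(λ) = det(λI - Sigma) = λ³ - tr·λ² + c_1·λ - det, where tr = trace, c_1 = sum of the principal 2×2 minors, det = det(Sigma):
  tr = 4 + 3 + 8 = 15,
  c_1 = (4·3 - (-1)²) + (4·8 - (-2)²) + (3·8 - (0)²) = 11 + 28 + 24 = 63,
  det = 4·(3·8 - (0)²) - (-1)·((-1)·8 - (0)·(-2)) + (-2)·((-1)·(0) - 3·(-2)) = 4·(24) - (-1)·(-8) + (-2)·(6) = 76.
  So p(λ) = λ³ - 15λ² + 63λ - 76.
Step 2 — look for an integer root (rational root theorem: any rational root is an integer divisor of 76). Testing λ = 4:
  p(4) = 64 - 240 + 252 - 76 = 0  ✓
  Dividing out (λ - 4): p(λ) = (λ - 4)(λ² - 11λ + 19).
Step 3 — remaining eigenvalues from the quadratic λ² - 11λ + 19 = 0:
  Δ = 11² - 4·19 = 121 - 76 = 45,  λ = (11 ± √45)/2 = (11 ± 6.7082)/2 ≈ 8.8541 or 2.1459.
  Sorted: λ_1 = 8.8541,  λ_2 = 4,  λ_3 = 2.1459  (check: sum = 15 = tr ✓).

Step 4 — unit eigenvector for λ_1 ≈ 8.8541: v spans the null space of (Sigma - λ_1 I), whose rows are
  r_1 = (-4.8541, -1, -2),  r_2 = (-1, -5.8541, 0),  r_3 = (-2, 0, -0.8541).
  v is orthogonal to every row, so take v ∝ r_1 × r_2 = ((-1)·(0) - (-2)·(-5.8541), (-2)·(-1) - (-4.8541)·(0), (-4.8541)·(-5.8541) - (-1)·(-1)) ≈ (-11.7082, 2, 27.4164).
  Rescale (multiply by -1 so the first nonzero entry is positive): u = (11.7082, -2, -27.4164).
  ||u|| = √((11.7082)² + (-2)² + (-27.4164)²) = √(892.7415) ≈ 29.8788,  v_1 = u/||u|| ≈ (0.3919, -0.0669, -0.9176) (||v_1|| = 1).

λ_1 = 8.8541,  λ_2 = 4,  λ_3 = 2.1459;  v_1 ≈ (0.3919, -0.0669, -0.9176)


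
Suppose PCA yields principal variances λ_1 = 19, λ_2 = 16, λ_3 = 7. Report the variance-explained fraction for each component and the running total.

Step 1 — total variance = trace(Sigma) = Σ λ_i = 19 + 16 + 7 = 42.

Step 2 — fraction explained by component i = λ_i / Σ λ:
  PC1: 19/42 = 0.4524
  PC2: 16/42 = 0.381
  PC3: 7/42 = 0.1667

Step 3 — cumulative fraction after k components = (λ_1 + ... + λ_k) / Σ λ:
  k = 1: 19/42 = 0.4524
  k = 2: (19 + 16)/42 = 35/42 = 0.8333
  k = 3: (19 + 16 + 7)/42 = 42/42 = 1

Summary (fraction, with percent):

explained: PC1 0.4524 (45.24%), PC2 0.381 (38.1%), PC3 0.1667 (16.67%);  cumulative: 0.4524, 0.8333, 1


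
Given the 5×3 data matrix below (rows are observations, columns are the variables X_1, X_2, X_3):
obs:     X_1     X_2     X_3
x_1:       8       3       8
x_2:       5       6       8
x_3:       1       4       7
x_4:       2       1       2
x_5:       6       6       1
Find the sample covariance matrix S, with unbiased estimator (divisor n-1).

Step 1 — column means:
  mean(X_1) = (8 + 5 + 1 + 2 + 6) / 5 = 22/5 = 4.4
  mean(X_2) = (3 + 6 + 4 + 1 + 6) / 5 = 20/5 = 4
  mean(X_3) = (8 + 8 + 7 + 2 + 1) / 5 = 26/5 = 5.2

Step 2 — sample covariance S[i,j] = (1/(n-1)) · Σ_k (x_{k,i} - mean_i) · (x_{k,j} - mean_j), with n-1 = 4.
  S[X_1,X_1] = ((3.6)·(3.6) + (0.6)·(0.6) + (-3.4)·(-3.4) + (-2.4)·(-2.4) + (1.6)·(1.6)) / 4 = 33.2/4 = 8.3
  S[X_1,X_2] = ((3.6)·(-1) + (0.6)·(2) + (-3.4)·(0) + (-2.4)·(-3) + (1.6)·(2)) / 4 = 8/4 = 2
  S[X_1,X_3] = ((3.6)·(2.8) + (0.6)·(2.8) + (-3.4)·(1.8) + (-2.4)·(-3.2) + (1.6)·(-4.2)) / 4 = 6.6/4 = 1.65
  S[X_2,X_2] = ((-1)·(-1) + (2)·(2) + (0)·(0) + (-3)·(-3) + (2)·(2)) / 4 = 18/4 = 4.5
  S[X_2,X_3] = ((-1)·(2.8) + (2)·(2.8) + (0)·(1.8) + (-3)·(-3.2) + (2)·(-4.2)) / 4 = 4/4 = 1
  S[X_3,X_3] = ((2.8)·(2.8) + (2.8)·(2.8) + (1.8)·(1.8) + (-3.2)·(-3.2) + (-4.2)·(-4.2)) / 4 = 46.8/4 = 11.7

S is symmetric (S[j,i] = S[i,j]). Assembling:

S = [[8.3, 2, 1.65],
 [2, 4.5, 1],
 [1.65, 1, 11.7]]


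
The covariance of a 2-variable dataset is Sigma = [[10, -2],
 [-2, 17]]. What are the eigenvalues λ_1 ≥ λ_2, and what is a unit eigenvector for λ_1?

Step 1 — characteristic polynomial of 2×2 Sigma:
  det(Sigma - λI) = λ² - trace · λ + det = 0.
  trace = 10 + 17 = 27, det = 10·17 - (-2)² = 166.
Step 2 — discriminant:
  Δ = trace² - 4·det = 729 - 664 = 65.
Step 3 — eigenvalues:
  λ = (trace ± √Δ)/2 = (27 ± 8.0623)/2,
  λ_1 = 17.5311,  λ_2 = 9.4689.

Step 4 — unit eigenvector for λ_1: solve (Sigma - λ_1 I)v = 0. First row:
  (10 - 17.5311)·v_x + (-2)·v_y = 0, i.e. (-7.5311)·v_x + (-2)·v_y = 0,
  so v ∝ (b, λ_1 - a) = (-2, 7.5311); multiply by -1 so the first entry is positive: u = (2, -7.5311).
  ||u|| = √((2)² + (-7.5311)²) = √(60.7179) ≈ 7.7922,
  v_1 = u/||u|| ≈ (0.2567, -0.9665) (||v_1|| = 1).

λ_1 = 17.5311,  λ_2 = 9.4689;  v_1 ≈ (0.2567, -0.9665)


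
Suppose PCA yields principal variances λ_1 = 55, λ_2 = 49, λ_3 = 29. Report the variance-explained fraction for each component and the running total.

Step 1 — total variance = trace(Sigma) = Σ λ_i = 55 + 49 + 29 = 133.

Step 2 — fraction explained by component i = λ_i / Σ λ:
  PC1: 55/133 = 0.4135
  PC2: 49/133 = 0.3684
  PC3: 29/133 = 0.218

Step 3 — cumulative fraction after k components = (λ_1 + ... + λ_k) / Σ λ:
  k = 1: 55/133 = 0.4135
  k = 2: (55 + 49)/133 = 104/133 = 0.782
  k = 3: (55 + 49 + 29)/133 = 133/133 = 1

Summary (fraction, with percent):

explained: PC1 0.4135 (41.35%), PC2 0.3684 (36.84%), PC3 0.218 (21.8%);  cumulative: 0.4135, 0.782, 1


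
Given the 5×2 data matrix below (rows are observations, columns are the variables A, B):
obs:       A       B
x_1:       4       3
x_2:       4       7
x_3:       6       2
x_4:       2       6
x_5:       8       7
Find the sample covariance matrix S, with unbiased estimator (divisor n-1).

Step 1 — column means:
  mean(A) = (4 + 4 + 6 + 2 + 8) / 5 = 24/5 = 4.8
  mean(B) = (3 + 7 + 2 + 6 + 7) / 5 = 25/5 = 5

Step 2 — sample covariance S[i,j] = (1/(n-1)) · Σ_k (x_{k,i} - mean_i) · (x_{k,j} - mean_j), with n-1 = 4.
  S[A,A] = ((-0.8)·(-0.8) + (-0.8)·(-0.8) + (1.2)·(1.2) + (-2.8)·(-2.8) + (3.2)·(3.2)) / 4 = 20.8/4 = 5.2
  S[A,B] = ((-0.8)·(-2) + (-0.8)·(2) + (1.2)·(-3) + (-2.8)·(1) + (3.2)·(2)) / 4 = 0/4 = 0
  S[B,B] = ((-2)·(-2) + (2)·(2) + (-3)·(-3) + (1)·(1) + (2)·(2)) / 4 = 22/4 = 5.5

S is symmetric (S[j,i] = S[i,j]). Assembling:

S = [[5.2, 0],
 [0, 5.5]]


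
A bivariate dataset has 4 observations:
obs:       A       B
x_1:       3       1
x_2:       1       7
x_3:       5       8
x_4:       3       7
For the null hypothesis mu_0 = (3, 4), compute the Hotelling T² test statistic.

Step 1 — sample mean vector:
  mean(A) = (3 + 1 + 5 + 3) / 4 = 12/4 = 3
  mean(B) = (1 + 7 + 8 + 7) / 4 = 23/4 = 5.75
  x̄ = (3, 5.75),  deviation x̄ - mu_0 = (3, 5.75) - (3, 4) = (0, 1.75).

Step 2 — sample covariance matrix, S[i,j] = (1/(n-1)) · Σ_k (x_{k,i} - mean_i) · (x_{k,j} - mean_j), divisor n-1 = 3:
  S[A,A] = ((0)·(0) + (-2)·(-2) + (2)·(2) + (0)·(0)) / 3 = 8/3 = 2.6667
  S[A,B] = ((0)·(-4.75) + (-2)·(1.25) + (2)·(2.25) + (0)·(1.25)) / 3 = 2/3 = 0.6667
  S[B,B] = ((-4.75)·(-4.75) + (1.25)·(1.25) + (2.25)·(2.25) + (1.25)·(1.25)) / 3 = 30.75/3 = 10.25
  S = [[2.6667, 0.6667],
 [0.6667, 10.25]].

Step 3 — invert S. det(S) = 2.6667·10.25 - (0.6667)² = 26.8889.
  S^{-1} = (1/det) · [[d, -b], [-b, a]] = [[0.3812, -0.0248],
 [-0.0248, 0.0992]].

Step 4 — quadratic form (x̄ - mu_0)^T · S^{-1} · (x̄ - mu_0):
  S^{-1} · (x̄ - mu_0) = (-0.0434, 0.1736),
  (x̄ - mu_0)^T · [...] = (0)·(-0.0434) + (1.75)·(0.1736) = 0.3037.

Step 5 — scale by n: T² = 4 · 0.3037 = 1.2149.

T² ≈ 1.2149


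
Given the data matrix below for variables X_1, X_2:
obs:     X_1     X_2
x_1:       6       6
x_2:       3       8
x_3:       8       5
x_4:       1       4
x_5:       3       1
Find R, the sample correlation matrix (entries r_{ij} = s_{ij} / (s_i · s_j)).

Step 1 — column means:
  mean(X_1) = (6 + 3 + 8 + 1 + 3) / 5 = 21/5 = 4.2
  mean(X_2) = (6 + 8 + 5 + 4 + 1) / 5 = 24/5 = 4.8

Step 2 — sample variances and covariances s[i,j] = (1/(n-1)) · Σ_k (x_{k,i} - mean_i) · (x_{k,j} - mean_j), with n-1 = 4:
  s[X_1,X_1] = ((1.8)·(1.8) + (-1.2)·(-1.2) + (3.8)·(3.8) + (-3.2)·(-3.2) + (-1.2)·(-1.2)) / 4 = 30.8/4 = 7.7
  s[X_1,X_2] = ((1.8)·(1.2) + (-1.2)·(3.2) + (3.8)·(0.2) + (-3.2)·(-0.8) + (-1.2)·(-3.8)) / 4 = 6.2/4 = 1.55
  s[X_2,X_2] = ((1.2)·(1.2) + (3.2)·(3.2) + (0.2)·(0.2) + (-0.8)·(-0.8) + (-3.8)·(-3.8)) / 4 = 26.8/4 = 6.7
  Sample standard deviations s_i = √(s[i,i]):
  s(X_1) = √(7.7) = 2.7749
  s(X_2) = √(6.7) = 2.5884

Step 3 — r_{ij} = s_{ij} / (s_i · s_j):
  r[X_1,X_1] = 1 (diagonal).
  r[X_1,X_2] = 1.55 / (2.7749 · 2.5884) = 1.55 / 7.1826 = 0.2158
  r[X_2,X_2] = 1 (diagonal).

R is symmetric with unit diagonal. Assembling:

R = [[1, 0.2158],
 [0.2158, 1]]


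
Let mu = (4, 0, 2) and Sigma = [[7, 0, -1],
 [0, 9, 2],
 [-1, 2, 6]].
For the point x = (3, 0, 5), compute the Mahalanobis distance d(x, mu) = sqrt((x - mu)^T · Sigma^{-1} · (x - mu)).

Step 1 — centre the observation: (x - mu) = (-1, 0, 3).

Step 2 — invert Sigma (cofactor / det for 3×3, or solve directly):
  Sigma^{-1} = [[0.1466, -0.0059, 0.0264],
 [-0.0059, 0.1202, -0.0411],
 [0.0264, -0.0411, 0.1848]].

Step 3 — form the quadratic (x - mu)^T · Sigma^{-1} · (x - mu):
  Sigma^{-1} · (x - mu) = (-0.0674, -0.1173, 0.5279).
  (x - mu)^T · [Sigma^{-1} · (x - mu)] = (-1)·(-0.0674) + (0)·(-0.1173) + (3)·(0.5279) = 1.651.

Step 4 — take square root: d = √(1.651) ≈ 1.2849.

d(x, mu) = √(1.651) ≈ 1.2849


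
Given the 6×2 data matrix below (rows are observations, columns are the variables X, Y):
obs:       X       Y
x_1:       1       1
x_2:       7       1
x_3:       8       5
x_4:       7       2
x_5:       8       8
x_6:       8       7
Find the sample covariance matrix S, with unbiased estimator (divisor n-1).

Step 1 — column means:
  mean(X) = (1 + 7 + 8 + 7 + 8 + 8) / 6 = 39/6 = 6.5
  mean(Y) = (1 + 1 + 5 + 2 + 8 + 7) / 6 = 24/6 = 4

Step 2 — sample covariance S[i,j] = (1/(n-1)) · Σ_k (x_{k,i} - mean_i) · (x_{k,j} - mean_j), with n-1 = 5.
  S[X,X] = ((-5.5)·(-5.5) + (0.5)·(0.5) + (1.5)·(1.5) + (0.5)·(0.5) + (1.5)·(1.5) + (1.5)·(1.5)) / 5 = 37.5/5 = 7.5
  S[X,Y] = ((-5.5)·(-3) + (0.5)·(-3) + (1.5)·(1) + (0.5)·(-2) + (1.5)·(4) + (1.5)·(3)) / 5 = 26/5 = 5.2
  S[Y,Y] = ((-3)·(-3) + (-3)·(-3) + (1)·(1) + (-2)·(-2) + (4)·(4) + (3)·(3)) / 5 = 48/5 = 9.6

S is symmetric (S[j,i] = S[i,j]). Assembling:

S = [[7.5, 5.2],
 [5.2, 9.6]]


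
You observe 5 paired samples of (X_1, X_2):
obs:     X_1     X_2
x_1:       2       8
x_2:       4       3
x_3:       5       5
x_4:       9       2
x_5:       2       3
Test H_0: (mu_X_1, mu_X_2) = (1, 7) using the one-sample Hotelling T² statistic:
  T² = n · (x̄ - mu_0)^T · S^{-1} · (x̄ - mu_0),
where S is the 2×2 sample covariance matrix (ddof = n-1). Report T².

Step 1 — sample mean vector:
  mean(X_1) = (2 + 4 + 5 + 9 + 2) / 5 = 22/5 = 4.4
  mean(X_2) = (8 + 3 + 5 + 2 + 3) / 5 = 21/5 = 4.2
  x̄ = (4.4, 4.2),  deviation x̄ - mu_0 = (4.4, 4.2) - (1, 7) = (3.4, -2.8).

Step 2 — sample covariance matrix, S[i,j] = (1/(n-1)) · Σ_k (x_{k,i} - mean_i) · (x_{k,j} - mean_j), divisor n-1 = 4:
  S[X_1,X_1] = ((-2.4)·(-2.4) + (-0.4)·(-0.4) + (0.6)·(0.6) + (4.6)·(4.6) + (-2.4)·(-2.4)) / 4 = 33.2/4 = 8.3
  S[X_1,X_2] = ((-2.4)·(3.8) + (-0.4)·(-1.2) + (0.6)·(0.8) + (4.6)·(-2.2) + (-2.4)·(-1.2)) / 4 = -15.4/4 = -3.85
  S[X_2,X_2] = ((3.8)·(3.8) + (-1.2)·(-1.2) + (0.8)·(0.8) + (-2.2)·(-2.2) + (-1.2)·(-1.2)) / 4 = 22.8/4 = 5.7
  S = [[8.3, -3.85],
 [-3.85, 5.7]].

Step 3 — invert S. det(S) = 8.3·5.7 - (-3.85)² = 32.4875.
  S^{-1} = (1/det) · [[d, -b], [-b, a]] = [[0.1755, 0.1185],
 [0.1185, 0.2555]].

Step 4 — quadratic form (x̄ - mu_0)^T · S^{-1} · (x̄ - mu_0):
  S^{-1} · (x̄ - mu_0) = (0.2647, -0.3124),
  (x̄ - mu_0)^T · [...] = (3.4)·(0.2647) + (-2.8)·(-0.3124) = 1.7748.

Step 5 — scale by n: T² = 5 · 1.7748 = 8.8742.

T² ≈ 8.8742


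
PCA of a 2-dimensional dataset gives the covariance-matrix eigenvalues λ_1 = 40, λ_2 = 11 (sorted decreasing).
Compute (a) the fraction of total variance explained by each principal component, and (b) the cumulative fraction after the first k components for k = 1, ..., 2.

Step 1 — total variance = trace(Sigma) = Σ λ_i = 40 + 11 = 51.

Step 2 — fraction explained by component i = λ_i / Σ λ:
  PC1: 40/51 = 0.7843
  PC2: 11/51 = 0.2157

Step 3 — cumulative fraction after k components = (λ_1 + ... + λ_k) / Σ λ:
  k = 1: 40/51 = 0.7843
  k = 2: (40 + 11)/51 = 51/51 = 1

Summary (fraction, with percent):

explained: PC1 0.7843 (78.43%), PC2 0.2157 (21.57%);  cumulative: 0.7843, 1


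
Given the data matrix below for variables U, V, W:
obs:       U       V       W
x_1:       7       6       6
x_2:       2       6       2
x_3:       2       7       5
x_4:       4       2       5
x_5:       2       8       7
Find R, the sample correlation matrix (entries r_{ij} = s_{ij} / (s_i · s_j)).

Step 1 — column means:
  mean(U) = (7 + 2 + 2 + 4 + 2) / 5 = 17/5 = 3.4
  mean(V) = (6 + 6 + 7 + 2 + 8) / 5 = 29/5 = 5.8
  mean(W) = (6 + 2 + 5 + 5 + 7) / 5 = 25/5 = 5

Step 2 — sample variances and covariances s[i,j] = (1/(n-1)) · Σ_k (x_{k,i} - mean_i) · (x_{k,j} - mean_j), with n-1 = 4:
  s[U,U] = ((3.6)·(3.6) + (-1.4)·(-1.4) + (-1.4)·(-1.4) + (0.6)·(0.6) + (-1.4)·(-1.4)) / 4 = 19.2/4 = 4.8
  s[U,V] = ((3.6)·(0.2) + (-1.4)·(0.2) + (-1.4)·(1.2) + (0.6)·(-3.8) + (-1.4)·(2.2)) / 4 = -6.6/4 = -1.65
  s[U,W] = ((3.6)·(1) + (-1.4)·(-3) + (-1.4)·(0) + (0.6)·(0) + (-1.4)·(2)) / 4 = 5/4 = 1.25
  s[V,V] = ((0.2)·(0.2) + (0.2)·(0.2) + (1.2)·(1.2) + (-3.8)·(-3.8) + (2.2)·(2.2)) / 4 = 20.8/4 = 5.2
  s[V,W] = ((0.2)·(1) + (0.2)·(-3) + (1.2)·(0) + (-3.8)·(0) + (2.2)·(2)) / 4 = 4/4 = 1
  s[W,W] = ((1)·(1) + (-3)·(-3) + (0)·(0) + (0)·(0) + (2)·(2)) / 4 = 14/4 = 3.5
  Sample standard deviations s_i = √(s[i,i]):
  s(U) = √(4.8) = 2.1909
  s(V) = √(5.2) = 2.2804
  s(W) = √(3.5) = 1.8708

Step 3 — r_{ij} = s_{ij} / (s_i · s_j):
  r[U,U] = 1 (diagonal).
  r[U,V] = -1.65 / (2.1909 · 2.2804) = -1.65 / 4.996 = -0.3303
  r[U,W] = 1.25 / (2.1909 · 1.8708) = 1.25 / 4.0988 = 0.305
  r[V,V] = 1 (diagonal).
  r[V,W] = 1 / (2.2804 · 1.8708) = 1 / 4.2661 = 0.2344
  r[W,W] = 1 (diagonal).

R is symmetric with unit diagonal. Assembling:

R = [[1, -0.3303, 0.305],
 [-0.3303, 1, 0.2344],
 [0.305, 0.2344, 1]]


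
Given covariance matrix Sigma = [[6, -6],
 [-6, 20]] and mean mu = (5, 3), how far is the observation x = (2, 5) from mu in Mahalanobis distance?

Step 1 — centre the observation: (x - mu) = (-3, 2).

Step 2 — invert Sigma. det(Sigma) = 6·20 - (-6)² = 84.
  Sigma^{-1} = (1/det) · [[d, -b], [-b, a]] = [[0.2381, 0.0714],
 [0.0714, 0.0714]].

Step 3 — form the quadratic (x - mu)^T · Sigma^{-1} · (x - mu):
  Sigma^{-1} · (x - mu) = (-0.5714, -0.0714).
  (x - mu)^T · [Sigma^{-1} · (x - mu)] = (-3)·(-0.5714) + (2)·(-0.0714) = 1.5714.

Step 4 — take square root: d = √(1.5714) ≈ 1.2536.

d(x, mu) = √(1.5714) ≈ 1.2536


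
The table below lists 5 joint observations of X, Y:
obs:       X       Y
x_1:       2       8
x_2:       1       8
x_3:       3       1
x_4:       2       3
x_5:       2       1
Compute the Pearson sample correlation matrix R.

Step 1 — column means:
  mean(X) = (2 + 1 + 3 + 2 + 2) / 5 = 10/5 = 2
  mean(Y) = (8 + 8 + 1 + 3 + 1) / 5 = 21/5 = 4.2

Step 2 — sample variances and covariances s[i,j] = (1/(n-1)) · Σ_k (x_{k,i} - mean_i) · (x_{k,j} - mean_j), with n-1 = 4:
  s[X,X] = ((0)·(0) + (-1)·(-1) + (1)·(1) + (0)·(0) + (0)·(0)) / 4 = 2/4 = 0.5
  s[X,Y] = ((0)·(3.8) + (-1)·(3.8) + (1)·(-3.2) + (0)·(-1.2) + (0)·(-3.2)) / 4 = -7/4 = -1.75
  s[Y,Y] = ((3.8)·(3.8) + (3.8)·(3.8) + (-3.2)·(-3.2) + (-1.2)·(-1.2) + (-3.2)·(-3.2)) / 4 = 50.8/4 = 12.7
  Sample standard deviations s_i = √(s[i,i]):
  s(X) = √(0.5) = 0.7071
  s(Y) = √(12.7) = 3.5637

Step 3 — r_{ij} = s_{ij} / (s_i · s_j):
  r[X,X] = 1 (diagonal).
  r[X,Y] = -1.75 / (0.7071 · 3.5637) = -1.75 / 2.5199 = -0.6945
  r[Y,Y] = 1 (diagonal).

R is symmetric with unit diagonal. Assembling:

R = [[1, -0.6945],
 [-0.6945, 1]]


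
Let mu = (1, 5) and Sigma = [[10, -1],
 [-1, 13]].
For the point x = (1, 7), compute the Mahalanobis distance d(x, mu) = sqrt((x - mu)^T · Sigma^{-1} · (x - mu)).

Step 1 — centre the observation: (x - mu) = (0, 2).

Step 2 — invert Sigma. det(Sigma) = 10·13 - (-1)² = 129.
  Sigma^{-1} = (1/det) · [[d, -b], [-b, a]] = [[0.1008, 0.0078],
 [0.0078, 0.0775]].

Step 3 — form the quadratic (x - mu)^T · Sigma^{-1} · (x - mu):
  Sigma^{-1} · (x - mu) = (0.0155, 0.155).
  (x - mu)^T · [Sigma^{-1} · (x - mu)] = (0)·(0.0155) + (2)·(0.155) = 0.3101.

Step 4 — take square root: d = √(0.3101) ≈ 0.5568.

d(x, mu) = √(0.3101) ≈ 0.5568


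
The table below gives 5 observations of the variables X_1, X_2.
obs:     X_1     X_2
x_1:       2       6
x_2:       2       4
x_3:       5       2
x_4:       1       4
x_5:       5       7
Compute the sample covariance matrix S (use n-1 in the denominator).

Step 1 — column means:
  mean(X_1) = (2 + 2 + 5 + 1 + 5) / 5 = 15/5 = 3
  mean(X_2) = (6 + 4 + 2 + 4 + 7) / 5 = 23/5 = 4.6

Step 2 — sample covariance S[i,j] = (1/(n-1)) · Σ_k (x_{k,i} - mean_i) · (x_{k,j} - mean_j), with n-1 = 4.
  S[X_1,X_1] = ((-1)·(-1) + (-1)·(-1) + (2)·(2) + (-2)·(-2) + (2)·(2)) / 4 = 14/4 = 3.5
  S[X_1,X_2] = ((-1)·(1.4) + (-1)·(-0.6) + (2)·(-2.6) + (-2)·(-0.6) + (2)·(2.4)) / 4 = 0/4 = 0
  S[X_2,X_2] = ((1.4)·(1.4) + (-0.6)·(-0.6) + (-2.6)·(-2.6) + (-0.6)·(-0.6) + (2.4)·(2.4)) / 4 = 15.2/4 = 3.8

S is symmetric (S[j,i] = S[i,j]). Assembling:

S = [[3.5, 0],
 [0, 3.8]]


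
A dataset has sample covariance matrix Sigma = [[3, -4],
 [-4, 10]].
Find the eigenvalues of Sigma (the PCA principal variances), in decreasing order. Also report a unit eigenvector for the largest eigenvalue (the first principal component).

Step 1 — characteristic polynomial of 2×2 Sigma:
  det(Sigma - λI) = λ² - trace · λ + det = 0.
  trace = 3 + 10 = 13, det = 3·10 - (-4)² = 14.
Step 2 — discriminant:
  Δ = trace² - 4·det = 169 - 56 = 113.
Step 3 — eigenvalues:
  λ = (trace ± √Δ)/2 = (13 ± 10.6301)/2,
  λ_1 = 11.8151,  λ_2 = 1.1849.

Step 4 — unit eigenvector for λ_1: solve (Sigma - λ_1 I)v = 0. First row:
  (3 - 11.8151)·v_x + (-4)·v_y = 0, i.e. (-8.8151)·v_x + (-4)·v_y = 0,
  so v ∝ (b, λ_1 - a) = (-4, 8.8151); multiply by -1 so the first entry is positive: u = (4, -8.8151).
  ||u|| = √((4)² + (-8.8151)²) = √(93.7055) ≈ 9.6802,
  v_1 = u/||u|| ≈ (0.4132, -0.9106) (||v_1|| = 1).

λ_1 = 11.8151,  λ_2 = 1.1849;  v_1 ≈ (0.4132, -0.9106)


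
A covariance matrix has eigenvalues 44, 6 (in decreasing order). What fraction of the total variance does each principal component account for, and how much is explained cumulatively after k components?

Step 1 — total variance = trace(Sigma) = Σ λ_i = 44 + 6 = 50.

Step 2 — fraction explained by component i = λ_i / Σ λ:
  PC1: 44/50 = 0.88
  PC2: 6/50 = 0.12

Step 3 — cumulative fraction after k components = (λ_1 + ... + λ_k) / Σ λ:
  k = 1: 44/50 = 0.88
  k = 2: (44 + 6)/50 = 50/50 = 1

Summary (fraction, with percent):

explained: PC1 0.88 (88%), PC2 0.12 (12%);  cumulative: 0.88, 1


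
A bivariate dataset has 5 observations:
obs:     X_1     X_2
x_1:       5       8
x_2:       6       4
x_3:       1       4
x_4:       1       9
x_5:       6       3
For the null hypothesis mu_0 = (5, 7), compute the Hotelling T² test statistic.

Step 1 — sample mean vector:
  mean(X_1) = (5 + 6 + 1 + 1 + 6) / 5 = 19/5 = 3.8
  mean(X_2) = (8 + 4 + 4 + 9 + 3) / 5 = 28/5 = 5.6
  x̄ = (3.8, 5.6),  deviation x̄ - mu_0 = (3.8, 5.6) - (5, 7) = (-1.2, -1.4).

Step 2 — sample covariance matrix, S[i,j] = (1/(n-1)) · Σ_k (x_{k,i} - mean_i) · (x_{k,j} - mean_j), divisor n-1 = 4:
  S[X_1,X_1] = ((1.2)·(1.2) + (2.2)·(2.2) + (-2.8)·(-2.8) + (-2.8)·(-2.8) + (2.2)·(2.2)) / 4 = 26.8/4 = 6.7
  S[X_1,X_2] = ((1.2)·(2.4) + (2.2)·(-1.6) + (-2.8)·(-1.6) + (-2.8)·(3.4) + (2.2)·(-2.6)) / 4 = -11.4/4 = -2.85
  S[X_2,X_2] = ((2.4)·(2.4) + (-1.6)·(-1.6) + (-1.6)·(-1.6) + (3.4)·(3.4) + (-2.6)·(-2.6)) / 4 = 29.2/4 = 7.3
  S = [[6.7, -2.85],
 [-2.85, 7.3]].

Step 3 — invert S. det(S) = 6.7·7.3 - (-2.85)² = 40.7875.
  S^{-1} = (1/det) · [[d, -b], [-b, a]] = [[0.179, 0.0699],
 [0.0699, 0.1643]].

Step 4 — quadratic form (x̄ - mu_0)^T · S^{-1} · (x̄ - mu_0):
  S^{-1} · (x̄ - mu_0) = (-0.3126, -0.3138),
  (x̄ - mu_0)^T · [...] = (-1.2)·(-0.3126) + (-1.4)·(-0.3138) = 0.8145.

Step 5 — scale by n: T² = 5 · 0.8145 = 4.0723.

T² ≈ 4.0723


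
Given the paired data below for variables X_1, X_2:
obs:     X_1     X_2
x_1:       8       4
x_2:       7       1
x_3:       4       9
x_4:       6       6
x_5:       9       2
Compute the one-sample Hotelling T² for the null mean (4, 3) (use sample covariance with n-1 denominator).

Step 1 — sample mean vector:
  mean(X_1) = (8 + 7 + 4 + 6 + 9) / 5 = 34/5 = 6.8
  mean(X_2) = (4 + 1 + 9 + 6 + 2) / 5 = 22/5 = 4.4
  x̄ = (6.8, 4.4),  deviation x̄ - mu_0 = (6.8, 4.4) - (4, 3) = (2.8, 1.4).

Step 2 — sample covariance matrix, S[i,j] = (1/(n-1)) · Σ_k (x_{k,i} - mean_i) · (x_{k,j} - mean_j), divisor n-1 = 4:
  S[X_1,X_1] = ((1.2)·(1.2) + (0.2)·(0.2) + (-2.8)·(-2.8) + (-0.8)·(-0.8) + (2.2)·(2.2)) / 4 = 14.8/4 = 3.7
  S[X_1,X_2] = ((1.2)·(-0.4) + (0.2)·(-3.4) + (-2.8)·(4.6) + (-0.8)·(1.6) + (2.2)·(-2.4)) / 4 = -20.6/4 = -5.15
  S[X_2,X_2] = ((-0.4)·(-0.4) + (-3.4)·(-3.4) + (4.6)·(4.6) + (1.6)·(1.6) + (-2.4)·(-2.4)) / 4 = 41.2/4 = 10.3
  S = [[3.7, -5.15],
 [-5.15, 10.3]].

Step 3 — invert S. det(S) = 3.7·10.3 - (-5.15)² = 11.5875.
  S^{-1} = (1/det) · [[d, -b], [-b, a]] = [[0.8889, 0.4444],
 [0.4444, 0.3193]].

Step 4 — quadratic form (x̄ - mu_0)^T · S^{-1} · (x̄ - mu_0):
  S^{-1} · (x̄ - mu_0) = (3.1111, 1.6915),
  (x̄ - mu_0)^T · [...] = (2.8)·(3.1111) + (1.4)·(1.6915) = 11.0792.

Step 5 — scale by n: T² = 5 · 11.0792 = 55.3959.

T² ≈ 55.3959


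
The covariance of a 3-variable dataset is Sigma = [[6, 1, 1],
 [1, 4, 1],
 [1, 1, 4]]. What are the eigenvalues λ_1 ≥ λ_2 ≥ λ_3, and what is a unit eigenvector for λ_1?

Step 1 — characteristic polynomial p(λ) = det(λI - Sigma) = λ³ - tr·λ² + c_1·λ - det, where tr = trace, c_1 = sum of the principal 2×2 minors, det = det(Sigma):
  tr = 6 + 4 + 4 = 14,
  c_1 = (6·4 - (1)²) + (6·4 - (1)²) + (4·4 - (1)²) = 23 + 23 + 15 = 61,
  det = 6·(4·4 - (1)²) - (1)·((1)·4 - (1)·(1)) + (1)·((1)·(1) - 4·(1)) = 6·(15) - (1)·(3) + (1)·(-3) = 84.
  So p(λ) = λ³ - 14λ² + 61λ - 84.
Step 2 — look for an integer root (rational root theorem: any rational root is an integer divisor of 84). Testing λ = 3:
  p(3) = 27 - 126 + 183 - 84 = 0  ✓
  Dividing out (λ - 3): p(λ) = (λ - 3)(λ² - 11λ + 28).
Step 3 — remaining eigenvalues from the quadratic λ² - 11λ + 28 = 0:
  Δ = 11² - 4·28 = 121 - 112 = 9,  λ = (11 ± √9)/2 = (11 ± 3)/2 = 7 or 4.
  Sorted: λ_1 = 7,  λ_2 = 4,  λ_3 = 3  (check: sum = 14 = tr ✓).

Step 4 — unit eigenvector for λ_1 = 7: v spans the null space of (Sigma - λ_1 I), whose rows are
  r_1 = (-1, 1, 1),  r_2 = (1, -3, 1),  r_3 = (1, 1, -3).
  v is orthogonal to every row, so take v ∝ r_1 × r_2 = ((1)·(1) - (1)·(-3), (1)·(1) - (-1)·(1), (-1)·(-3) - (1)·(1)) = (4, 2, 2).
  Rescale (divide by 2): u = (2, 1, 1).
  ||u|| = √((2)² + (1)² + (1)²) = √(6) ≈ 2.4495,  v_1 = u/||u|| ≈ (0.8165, 0.4082, 0.4082) (||v_1|| = 1).

λ_1 = 7,  λ_2 = 4,  λ_3 = 3;  v_1 ≈ (0.8165, 0.4082, 0.4082)


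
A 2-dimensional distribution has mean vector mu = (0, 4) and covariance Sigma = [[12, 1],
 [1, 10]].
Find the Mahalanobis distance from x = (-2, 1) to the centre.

Step 1 — centre the observation: (x - mu) = (-2, -3).

Step 2 — invert Sigma. det(Sigma) = 12·10 - (1)² = 119.
  Sigma^{-1} = (1/det) · [[d, -b], [-b, a]] = [[0.084, -0.0084],
 [-0.0084, 0.1008]].

Step 3 — form the quadratic (x - mu)^T · Sigma^{-1} · (x - mu):
  Sigma^{-1} · (x - mu) = (-0.1429, -0.2857).
  (x - mu)^T · [Sigma^{-1} · (x - mu)] = (-2)·(-0.1429) + (-3)·(-0.2857) = 1.1429.

Step 4 — take square root: d = √(1.1429) ≈ 1.069.

d(x, mu) = √(1.1429) ≈ 1.069


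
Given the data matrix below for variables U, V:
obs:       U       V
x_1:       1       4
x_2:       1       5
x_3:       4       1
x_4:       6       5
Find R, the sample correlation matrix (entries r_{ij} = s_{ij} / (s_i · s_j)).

Step 1 — column means:
  mean(U) = (1 + 1 + 4 + 6) / 4 = 12/4 = 3
  mean(V) = (4 + 5 + 1 + 5) / 4 = 15/4 = 3.75

Step 2 — sample variances and covariances s[i,j] = (1/(n-1)) · Σ_k (x_{k,i} - mean_i) · (x_{k,j} - mean_j), with n-1 = 3:
  s[U,U] = ((-2)·(-2) + (-2)·(-2) + (1)·(1) + (3)·(3)) / 3 = 18/3 = 6
  s[U,V] = ((-2)·(0.25) + (-2)·(1.25) + (1)·(-2.75) + (3)·(1.25)) / 3 = -2/3 = -0.6667
  s[V,V] = ((0.25)·(0.25) + (1.25)·(1.25) + (-2.75)·(-2.75) + (1.25)·(1.25)) / 3 = 10.75/3 = 3.5833
  Sample standard deviations s_i = √(s[i,i]):
  s(U) = √(6) = 2.4495
  s(V) = √(3.5833) = 1.893

Step 3 — r_{ij} = s_{ij} / (s_i · s_j):
  r[U,U] = 1 (diagonal).
  r[U,V] = -0.6667 / (2.4495 · 1.893) = -0.6667 / 4.6368 = -0.1438
  r[V,V] = 1 (diagonal).

R is symmetric with unit diagonal. Assembling:

R = [[1, -0.1438],
 [-0.1438, 1]]


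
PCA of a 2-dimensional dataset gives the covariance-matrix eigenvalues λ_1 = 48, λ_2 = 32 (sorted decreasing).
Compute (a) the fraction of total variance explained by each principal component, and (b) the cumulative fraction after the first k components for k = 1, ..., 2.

Step 1 — total variance = trace(Sigma) = Σ λ_i = 48 + 32 = 80.

Step 2 — fraction explained by component i = λ_i / Σ λ:
  PC1: 48/80 = 0.6
  PC2: 32/80 = 0.4

Step 3 — cumulative fraction after k components = (λ_1 + ... + λ_k) / Σ λ:
  k = 1: 48/80 = 0.6
  k = 2: (48 + 32)/80 = 80/80 = 1

Summary (fraction, with percent):

explained: PC1 0.6 (60%), PC2 0.4 (40%);  cumulative: 0.6, 1


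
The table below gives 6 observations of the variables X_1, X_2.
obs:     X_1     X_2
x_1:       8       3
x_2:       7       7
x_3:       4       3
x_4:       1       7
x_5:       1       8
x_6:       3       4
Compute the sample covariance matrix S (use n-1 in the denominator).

Step 1 — column means:
  mean(X_1) = (8 + 7 + 4 + 1 + 1 + 3) / 6 = 24/6 = 4
  mean(X_2) = (3 + 7 + 3 + 7 + 8 + 4) / 6 = 32/6 = 5.3333

Step 2 — sample covariance S[i,j] = (1/(n-1)) · Σ_k (x_{k,i} - mean_i) · (x_{k,j} - mean_j), with n-1 = 5.
  S[X_1,X_1] = ((4)·(4) + (3)·(3) + (0)·(0) + (-3)·(-3) + (-3)·(-3) + (-1)·(-1)) / 5 = 44/5 = 8.8
  S[X_1,X_2] = ((4)·(-2.3333) + (3)·(1.6667) + (0)·(-2.3333) + (-3)·(1.6667) + (-3)·(2.6667) + (-1)·(-1.3333)) / 5 = -16/5 = -3.2
  S[X_2,X_2] = ((-2.3333)·(-2.3333) + (1.6667)·(1.6667) + (-2.3333)·(-2.3333) + (1.6667)·(1.6667) + (2.6667)·(2.6667) + (-1.3333)·(-1.3333)) / 5 = 25.3333/5 = 5.0667

S is symmetric (S[j,i] = S[i,j]). Assembling:

S = [[8.8, -3.2],
 [-3.2, 5.0667]]


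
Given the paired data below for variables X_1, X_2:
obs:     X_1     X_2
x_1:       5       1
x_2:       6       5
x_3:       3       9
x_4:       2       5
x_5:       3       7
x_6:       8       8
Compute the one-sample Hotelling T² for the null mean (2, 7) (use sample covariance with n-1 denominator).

Step 1 — sample mean vector:
  mean(X_1) = (5 + 6 + 3 + 2 + 3 + 8) / 6 = 27/6 = 4.5
  mean(X_2) = (1 + 5 + 9 + 5 + 7 + 8) / 6 = 35/6 = 5.8333
  x̄ = (4.5, 5.8333),  deviation x̄ - mu_0 = (4.5, 5.8333) - (2, 7) = (2.5, -1.1667).

Step 2 — sample covariance matrix, S[i,j] = (1/(n-1)) · Σ_k (x_{k,i} - mean_i) · (x_{k,j} - mean_j), divisor n-1 = 5:
  S[X_1,X_1] = ((0.5)·(0.5) + (1.5)·(1.5) + (-1.5)·(-1.5) + (-2.5)·(-2.5) + (-1.5)·(-1.5) + (3.5)·(3.5)) / 5 = 25.5/5 = 5.1
  S[X_1,X_2] = ((0.5)·(-4.8333) + (1.5)·(-0.8333) + (-1.5)·(3.1667) + (-2.5)·(-0.8333) + (-1.5)·(1.1667) + (3.5)·(2.1667)) / 5 = -0.5/5 = -0.1
  S[X_2,X_2] = ((-4.8333)·(-4.8333) + (-0.8333)·(-0.8333) + (3.1667)·(3.1667) + (-0.8333)·(-0.8333) + (1.1667)·(1.1667) + (2.1667)·(2.1667)) / 5 = 40.8333/5 = 8.1667
  S = [[5.1, -0.1],
 [-0.1, 8.1667]].

Step 3 — invert S. det(S) = 5.1·8.1667 - (-0.1)² = 41.64.
  S^{-1} = (1/det) · [[d, -b], [-b, a]] = [[0.1961, 0.0024],
 [0.0024, 0.1225]].

Step 4 — quadratic form (x̄ - mu_0)^T · S^{-1} · (x̄ - mu_0):
  S^{-1} · (x̄ - mu_0) = (0.4875, -0.1369),
  (x̄ - mu_0)^T · [...] = (2.5)·(0.4875) + (-1.1667)·(-0.1369) = 1.3785.

Step 5 — scale by n: T² = 6 · 1.3785 = 8.2709.

T² ≈ 8.2709
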